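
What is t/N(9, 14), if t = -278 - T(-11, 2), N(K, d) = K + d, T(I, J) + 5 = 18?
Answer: -291/23 ≈ -12.652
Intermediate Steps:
T(I, J) = 13 (T(I, J) = -5 + 18 = 13)
t = -291 (t = -278 - 1*13 = -278 - 13 = -291)
t/N(9, 14) = -291/(9 + 14) = -291/23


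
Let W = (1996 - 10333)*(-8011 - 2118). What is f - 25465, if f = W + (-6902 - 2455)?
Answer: 84410651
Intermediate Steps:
W = 84445473 (W = -8337*(-10129) = 84445473)
f = 84436116 (f = 84445473 + (-6902 - 2455) = 84445473 - 9357 = 84436116)
f - 25465 = 84436116 - 25465 = 84410651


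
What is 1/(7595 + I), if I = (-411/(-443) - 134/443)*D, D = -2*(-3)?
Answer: 443/3366247 ≈ 0.00013160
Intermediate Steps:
D = 6
I = 1662/443 (I = (-411/(-443) - 134/443)*6 = (-411*(-1/443) - 134*1/443)*6 = (411/443 - 134/443)*6 = (277/443)*6 = 1662/443 ≈ 3.7517)
1/(7595 + I) = 1/(7595 + 1662/443) = 1/(3366247/443) = 443/3366247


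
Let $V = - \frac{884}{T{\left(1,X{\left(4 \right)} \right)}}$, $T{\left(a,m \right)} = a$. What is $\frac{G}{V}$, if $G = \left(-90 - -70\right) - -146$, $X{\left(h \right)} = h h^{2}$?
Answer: $- \frac{63}{442} \approx -0.14253$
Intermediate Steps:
$X{\left(h \right)} = h^{3}$
$G = 126$ ($G = \left(-90 + 70\right) + 146 = -20 + 146 = 126$)
$V = -884$ ($V = - \frac{884}{1} = \left(-884\right) 1 = -884$)
$\frac{G}{V} = \frac{126}{-884} = 126 \left(- \frac{1}{884}\right) = - \frac{63}{442}$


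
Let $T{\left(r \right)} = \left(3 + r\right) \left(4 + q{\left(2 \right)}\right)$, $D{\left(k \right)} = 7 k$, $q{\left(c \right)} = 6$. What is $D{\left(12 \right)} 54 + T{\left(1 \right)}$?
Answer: $4576$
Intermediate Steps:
$T{\left(r \right)} = 30 + 10 r$ ($T{\left(r \right)} = \left(3 + r\right) \left(4 + 6\right) = \left(3 + r\right) 10 = 30 + 10 r$)
$D{\left(12 \right)} 54 + T{\left(1 \right)} = 7 \cdot 12 \cdot 54 + \left(30 + 10 \cdot 1\right) = 84 \cdot 54 + \left(30 + 10\right) = 4536 + 40 = 4576$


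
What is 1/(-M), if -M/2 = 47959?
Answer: 1/95918 ≈ 1.0426e-5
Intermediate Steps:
M = -95918 (M = -2*47959 = -95918)
1/(-M) = 1/(-1*(-95918)) = 1/95918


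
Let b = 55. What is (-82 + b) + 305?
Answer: 278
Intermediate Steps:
(-82 + b) + 305 = (-82 + 55) + 305 = -27 + 305 = 278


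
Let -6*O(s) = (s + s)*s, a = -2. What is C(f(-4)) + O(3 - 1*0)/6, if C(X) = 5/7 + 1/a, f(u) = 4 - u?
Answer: -2/7 ≈ -0.28571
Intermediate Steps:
O(s) = -s**2/3 (O(s) = -(s + s)*s/6 = -2*s*s/6 = -s**2/3)
C(X) = 3/14 (C(X) = 5/7 + 1/(-2) = 5*(1/7) + 1*(-1/2) = 5/7 - 1/2 = 3/14)
C(f(-4)) + O(3 - 1*0)/6 = 3/14 - (3 - 1*0)**2/3/6 = 3/14 - (3 + 0)**2/3*(1/6) = 3/14 - 1/3*3**2*(1/6) = 3/14 - 1/3*9*(1/6) = 3/14 - 3*1/6 = 3/14 - 1/2 = -2/7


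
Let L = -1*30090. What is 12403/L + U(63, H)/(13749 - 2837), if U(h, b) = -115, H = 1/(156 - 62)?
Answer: -69400943/164171040 ≈ -0.42274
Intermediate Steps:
H = 1/94 ≈ 0.010638
L = -30090
12403/L + U(63, H)/(13749 - 2837) = 12403/(-30090) - 115/(13749 - 2837) = 12403*(-1/30090) - 115/10912 = -12403/30090 - 115*1/10912 = -12403/30090 - 115/10912 = -69400943/164171040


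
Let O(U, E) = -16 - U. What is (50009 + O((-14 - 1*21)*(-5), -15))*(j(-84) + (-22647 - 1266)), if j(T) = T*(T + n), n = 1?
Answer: -843966738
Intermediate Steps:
j(T) = T*(1 + T) (j(T) = T*(T + 1) = T*(1 + T))
(50009 + O((-14 - 1*21)*(-5), -15))*(j(-84) + (-22647 - 1266)) = (50009 + (-16 - (-14 - 1*21)*(-5)))*(-84*(1 - 84) + (-22647 - 1266)) = (50009 + (-16 - (-14 - 21)*(-5)))*(-84*(-83) - 23913) = (50009 + (-16 - (-35)*(-5)))*(6972 - 23913) = (50009 + (-16 - 1*175))*(-16941) = (50009 + (-16 - 175))*(-16941) = (50009 - 191)*(-16941) = 49818*(-16941) = -843966738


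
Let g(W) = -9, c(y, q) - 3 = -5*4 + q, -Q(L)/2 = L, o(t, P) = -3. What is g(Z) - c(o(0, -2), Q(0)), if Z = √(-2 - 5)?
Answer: 8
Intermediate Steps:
Z = I*√7 (Z = √(-7) = I*√7 ≈ 2.6458*I)
Q(L) = -2*L
c(y, q) = -17 + q (c(y, q) = 3 + (-5*4 + q) = 3 + (-20 + q) = -17 + q)
g(Z) - c(o(0, -2), Q(0)) = -9 - (-17 - 2*0) = -9 - (-17 + 0) = -9 - 1*(-17) = -9 + 17 = 8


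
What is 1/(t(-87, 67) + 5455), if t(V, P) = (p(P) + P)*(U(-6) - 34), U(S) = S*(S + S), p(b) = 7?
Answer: 1/8267 ≈ 0.00012096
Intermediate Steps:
U(S) = 2*S² (U(S) = S*(2*S) = 2*S²)
t(V, P) = 266 + 38*P (t(V, P) = (7 + P)*(2*(-6)² - 34) = (7 + P)*(2*36 - 34) = (7 + P)*(72 - 34) = (7 + P)*38 = 266 + 38*P)
1/(t(-87, 67) + 5455) = 1/((266 + 38*67) + 5455) = 1/((266 + 2546) + 5455) = 1/(2812 + 5455) = 1/8267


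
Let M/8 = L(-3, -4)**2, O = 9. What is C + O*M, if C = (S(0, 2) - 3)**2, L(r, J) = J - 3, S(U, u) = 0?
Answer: 3537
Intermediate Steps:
L(r, J) = -3 + J
C = 9 (C = (0 - 3)**2 = (-3)**2 = 9)
M = 392 (M = 8*(-3 - 4)**2 = 8*(-7)**2 = 8*49 = 392)
C + O*M = 9 + 9*392 = 9 + 3528 = 3537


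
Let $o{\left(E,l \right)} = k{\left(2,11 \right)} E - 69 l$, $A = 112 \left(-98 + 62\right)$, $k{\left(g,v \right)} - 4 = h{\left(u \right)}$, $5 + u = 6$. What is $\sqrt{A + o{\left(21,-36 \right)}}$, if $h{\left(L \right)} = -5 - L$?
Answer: $i \sqrt{1590} \approx 39.875 i$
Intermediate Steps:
$u = 1$ ($u = -5 + 6 = 1$)
$k{\left(g,v \right)} = -2$ ($k{\left(g,v \right)} = 4 - 6 = -2$)
$A = -4032$ ($A = 112 \left(-36\right) = -4032$)
$o{\left(E,l \right)} = - 69 l - 2 E$ ($o{\left(E,l \right)} = - 2 E - 69 l = - 69 l - 2 E$)
$\sqrt{A + o{\left(21,-36 \right)}} = \sqrt{-4032 - -2442} = \sqrt{-4032 + \left(2484 - 42\right)} = \sqrt{-4032 + 2442} = \sqrt{-1590} = i \sqrt{1590}$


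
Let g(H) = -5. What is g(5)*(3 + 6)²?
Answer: -405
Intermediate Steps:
g(5)*(3 + 6)² = -5*(3 + 6)² = -5*9² = -5*81 = -405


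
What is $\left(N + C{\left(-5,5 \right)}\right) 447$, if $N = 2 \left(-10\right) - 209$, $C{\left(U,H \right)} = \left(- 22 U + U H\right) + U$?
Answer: $-66603$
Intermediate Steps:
$C{\left(U,H \right)} = - 21 U + H U$ ($C{\left(U,H \right)} = \left(- 22 U + H U\right) + U = - 21 U + H U$)
$N = -229$ ($N = -20 - 209 = -229$)
$\left(N + C{\left(-5,5 \right)}\right) 447 = \left(-229 - 5 \left(-21 + 5\right)\right) 447 = \left(-229 - -80\right) 447 = \left(-229 + 80\right) 447 = \left(-149\right) 447 = -66603$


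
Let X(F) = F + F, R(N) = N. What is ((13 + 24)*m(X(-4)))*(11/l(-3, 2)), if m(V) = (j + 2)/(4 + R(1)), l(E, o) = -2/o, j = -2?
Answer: 0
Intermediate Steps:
X(F) = 2*F
m(V) = 0 (m(V) = (-2 + 2)/(4 + 1) = 0/5 = 0*(1/5) = 0)
((13 + 24)*m(X(-4)))*(11/l(-3, 2)) = ((13 + 24)*0)*(11/((-2/2))) = (37*0)*(11/((-2*1/2))) = 0*(11/(-1)) = 0*(11*(-1)) = 0*(-11) = 0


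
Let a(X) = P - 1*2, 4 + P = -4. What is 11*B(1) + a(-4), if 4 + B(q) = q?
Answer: -43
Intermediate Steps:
P = -8 (P = -4 - 4 = -8)
a(X) = -10 (a(X) = -8 - 1*2 = -8 - 2 = -10)
B(q) = -4 + q
11*B(1) + a(-4) = 11*(-4 + 1) - 10 = 11*(-3) - 10 = -33 - 10 = -43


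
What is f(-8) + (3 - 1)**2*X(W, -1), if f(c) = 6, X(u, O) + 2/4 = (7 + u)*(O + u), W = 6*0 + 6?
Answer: 264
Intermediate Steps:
W = 6 (W = 0 + 6 = 6)
X(u, O) = -1/2 + (7 + u)*(O + u)
f(-8) + (3 - 1)**2*X(W, -1) = 6 + (3 - 1)**2*(-1/2 + 6**2 + 7*(-1) + 7*6 - 1*6) = 6 + 2**2*(-1/2 + 36 - 7 + 42 - 6) = 6 + 4*(129/2) = 6 + 258 = 264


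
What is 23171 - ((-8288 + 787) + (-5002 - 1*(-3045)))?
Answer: 32629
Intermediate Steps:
23171 - ((-8288 + 787) + (-5002 - 1*(-3045))) = 23171 - (-7501 + (-5002 + 3045)) = 23171 - (-7501 - 1957) = 23171 - 1*(-9458) = 23171 + 9458 = 32629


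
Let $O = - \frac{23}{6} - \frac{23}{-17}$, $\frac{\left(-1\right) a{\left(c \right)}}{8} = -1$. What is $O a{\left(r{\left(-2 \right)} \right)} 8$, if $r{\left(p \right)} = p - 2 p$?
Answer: $- \frac{8096}{51} \approx -158.75$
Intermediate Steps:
$r{\left(p \right)} = - p$
$a{\left(c \right)} = 8$ ($a{\left(c \right)} = \left(-8\right) \left(-1\right) = 8$)
$O = - \frac{253}{102}$ ($O = \left(-23\right) \frac{1}{6} - - \frac{23}{17} = - \frac{23}{6} + \frac{23}{17} = - \frac{253}{102} \approx -2.4804$)
$O a{\left(r{\left(-2 \right)} \right)} 8 = \left(- \frac{253}{102}\right) 8 \cdot 8 = \left(- \frac{1012}{51}\right) 8 = - \frac{8096}{51}$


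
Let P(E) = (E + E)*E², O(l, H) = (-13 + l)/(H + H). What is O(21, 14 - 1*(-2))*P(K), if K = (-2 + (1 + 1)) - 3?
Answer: -27/2 ≈ -13.500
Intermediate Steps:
O(l, H) = (-13 + l)/(2*H) (O(l, H) = (-13 + l)/((2*H)) = (-13 + l)*(1/(2*H)) = (-13 + l)/(2*H))
K = -3 (K = (-2 + 2) - 3 = 0 - 3 = -3)
P(E) = 2*E³ (P(E) = (2*E)*E² = 2*E³)
O(21, 14 - 1*(-2))*P(K) = ((-13 + 21)/(2*(14 - 1*(-2))))*(2*(-3)³) = ((½)*8/(14 + 2))*(2*(-27)) = ((½)*8/16)*(-54) = ((½)*(1/16)*8)*(-54) = (¼)*(-54) = -27/2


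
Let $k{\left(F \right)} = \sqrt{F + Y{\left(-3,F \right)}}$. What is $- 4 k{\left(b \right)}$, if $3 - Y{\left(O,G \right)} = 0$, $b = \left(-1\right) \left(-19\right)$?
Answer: $- 4 \sqrt{22} \approx -18.762$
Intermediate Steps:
$b = 19$
$Y{\left(O,G \right)} = 3$ ($Y{\left(O,G \right)} = 3 - 0 = 3 + 0 = 3$)
$k{\left(F \right)} = \sqrt{3 + F}$ ($k{\left(F \right)} = \sqrt{F + 3} = \sqrt{3 + F}$)
$- 4 k{\left(b \right)} = - 4 \sqrt{3 + 19} = - 4 \sqrt{22}$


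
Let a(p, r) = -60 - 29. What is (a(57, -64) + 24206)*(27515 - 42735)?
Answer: -367060740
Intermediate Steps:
a(p, r) = -89
(a(57, -64) + 24206)*(27515 - 42735) = (-89 + 24206)*(27515 - 42735) = 24117*(-15220) = -367060740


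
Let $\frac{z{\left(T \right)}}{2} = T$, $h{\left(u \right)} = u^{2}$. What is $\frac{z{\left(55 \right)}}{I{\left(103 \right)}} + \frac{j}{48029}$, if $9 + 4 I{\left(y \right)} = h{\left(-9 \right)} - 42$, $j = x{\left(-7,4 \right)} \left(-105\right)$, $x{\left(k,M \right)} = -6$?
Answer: $\frac{2115166}{144087} \approx 14.68$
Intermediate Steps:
$z{\left(T \right)} = 2 T$
$j = 630$ ($j = \left(-6\right) \left(-105\right) = 630$)
$I{\left(y \right)} = \frac{15}{2}$ ($I{\left(y \right)} = - \frac{9}{4} + \frac{\left(-9\right)^{2} - 42}{4} = - \frac{9}{4} + \frac{81 - 42}{4} = - \frac{9}{4} + \frac{1}{4} \cdot 39 = - \frac{9}{4} + \frac{39}{4} = \frac{15}{2}$)
$\frac{z{\left(55 \right)}}{I{\left(103 \right)}} + \frac{j}{48029} = \frac{2 \cdot 55}{\frac{15}{2}} + \frac{630}{48029} = 110 \cdot \frac{2}{15} + 630 \cdot \frac{1}{48029} = \frac{44}{3} + \frac{630}{48029} = \frac{2115166}{144087}$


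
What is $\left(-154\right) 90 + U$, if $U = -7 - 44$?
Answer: $-13911$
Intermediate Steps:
$U = -51$
$\left(-154\right) 90 + U = \left(-154\right) 90 - 51 = -13860 - 51 = -13911$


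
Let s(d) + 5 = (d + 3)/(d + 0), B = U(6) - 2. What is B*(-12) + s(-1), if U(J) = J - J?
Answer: 17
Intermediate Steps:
U(J) = 0
B = -2 (B = 0 - 2 = -2)
s(d) = -5 + (3 + d)/d (s(d) = -5 + (d + 3)/(d + 0) = -5 + (3 + d)/d)
B*(-12) + s(-1) = -2*(-12) + (-4 + 3/(-1)) = 24 + (-4 + 3*(-1)) = 24 + (-4 - 3) = 24 - 7 = 17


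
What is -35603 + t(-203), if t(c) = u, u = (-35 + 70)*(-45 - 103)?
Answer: -40783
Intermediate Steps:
u = -5180 (u = 35*(-148) = -5180)
t(c) = -5180
-35603 + t(-203) = -35603 - 5180 = -40783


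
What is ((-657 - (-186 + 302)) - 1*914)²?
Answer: 2845969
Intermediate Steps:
((-657 - (-186 + 302)) - 1*914)² = ((-657 - 1*116) - 914)² = ((-657 - 116) - 914)² = (-773 - 914)² = (-1687)² = 2845969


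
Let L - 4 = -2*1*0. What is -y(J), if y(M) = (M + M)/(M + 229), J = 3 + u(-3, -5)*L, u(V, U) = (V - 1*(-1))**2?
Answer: -19/124 ≈ -0.15323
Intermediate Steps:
u(V, U) = (1 + V)**2 (u(V, U) = (V + 1)**2 = (1 + V)**2)
L = 4 (L = 4 - 2*1*0 = 4 - 2*0 = 4 + 0 = 4)
J = 19 (J = 3 + (1 - 3)**2*4 = 3 + (-2)**2*4 = 3 + 4*4 = 3 + 16 = 19)
y(M) = 2*M/(229 + M) (y(M) = (2*M)/(229 + M) = 2*M/(229 + M))
-y(J) = -2*19/(229 + 19) = -2*19/248 = -1*19/124 = -19/124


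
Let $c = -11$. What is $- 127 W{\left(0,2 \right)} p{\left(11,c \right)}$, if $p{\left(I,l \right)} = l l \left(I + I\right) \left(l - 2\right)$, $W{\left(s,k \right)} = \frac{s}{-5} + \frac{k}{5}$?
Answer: $\frac{8789924}{5} \approx 1.758 \cdot 10^{6}$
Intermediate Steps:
$W{\left(s,k \right)} = - \frac{s}{5} + \frac{k}{5}$ ($W{\left(s,k \right)} = s \left(- \frac{1}{5}\right) + k \frac{1}{5} = - \frac{s}{5} + \frac{k}{5}$)
$p{\left(I,l \right)} = 2 I l^{2} \left(-2 + l\right)$ ($p{\left(I,l \right)} = l^{2} \cdot 2 I \left(-2 + l\right) = 2 I l^{2} \left(-2 + l\right)$)
$- 127 W{\left(0,2 \right)} p{\left(11,c \right)} = - 127 \left(\left(- \frac{1}{5}\right) 0 + \frac{1}{5} \cdot 2\right) 2 \cdot 11 \left(-11\right)^{2} \left(-2 - 11\right) = - 127 \left(0 + \frac{2}{5}\right) 2 \cdot 11 \cdot 121 \left(-13\right) = \left(-127\right) \frac{2}{5} \left(-34606\right) = \left(- \frac{254}{5}\right) \left(-34606\right) = \frac{8789924}{5}$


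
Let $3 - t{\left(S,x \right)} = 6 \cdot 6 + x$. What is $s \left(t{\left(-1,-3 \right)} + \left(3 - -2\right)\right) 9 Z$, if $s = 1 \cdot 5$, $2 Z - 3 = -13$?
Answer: $5625$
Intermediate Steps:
$Z = -5$ ($Z = \frac{3}{2} + \frac{1}{2} \left(-13\right) = \frac{3}{2} - \frac{13}{2} = -5$)
$s = 5$
$t{\left(S,x \right)} = -33 - x$ ($t{\left(S,x \right)} = 3 - \left(6 \cdot 6 + x\right) = 3 - \left(36 + x\right) = -33 - x$)
$s \left(t{\left(-1,-3 \right)} + \left(3 - -2\right)\right) 9 Z = 5 \left(\left(-33 - -3\right) + \left(3 - -2\right)\right) 9 \left(-5\right) = 5 \left(\left(-33 + 3\right) + \left(3 + 2\right)\right) 9 \left(-5\right) = 5 \left(-30 + 5\right) 9 \left(-5\right) = 5 \left(-25\right) 9 \left(-5\right) = \left(-125\right) 9 \left(-5\right) = \left(-1125\right) \left(-5\right) = 5625$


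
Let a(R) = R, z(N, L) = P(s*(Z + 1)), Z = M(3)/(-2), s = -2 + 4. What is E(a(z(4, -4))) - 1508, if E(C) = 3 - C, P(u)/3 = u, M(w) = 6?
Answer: -1493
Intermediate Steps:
s = 2
Z = -3 (Z = 6/(-2) = 6*(-½) = -3)
P(u) = 3*u
z(N, L) = -12 (z(N, L) = 3*(2*(-3 + 1)) = 3*(2*(-2)) = 3*(-4) = -12)
E(a(z(4, -4))) - 1508 = (3 - 1*(-12)) - 1508 = (3 + 12) - 1508 = 15 - 1508 = -1493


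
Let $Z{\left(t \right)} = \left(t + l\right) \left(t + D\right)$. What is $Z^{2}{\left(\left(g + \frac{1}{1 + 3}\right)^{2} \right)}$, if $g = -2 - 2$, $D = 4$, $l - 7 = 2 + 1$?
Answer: $\frac{12379900225}{65536} \approx 1.889 \cdot 10^{5}$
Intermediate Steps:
$l = 10$ ($l = 7 + \left(2 + 1\right) = 7 + 3 = 10$)
$g = -4$
$Z{\left(t \right)} = \left(4 + t\right) \left(10 + t\right)$ ($Z{\left(t \right)} = \left(t + 10\right) \left(t + 4\right) = \left(10 + t\right) \left(4 + t\right) = \left(4 + t\right) \left(10 + t\right)$)
$Z^{2}{\left(\left(g + \frac{1}{1 + 3}\right)^{2} \right)} = \left(40 + \left(\left(-4 + \frac{1}{1 + 3}\right)^{2}\right)^{2} + 14 \left(-4 + \frac{1}{1 + 3}\right)^{2}\right)^{2} = \left(40 + \left(\left(-4 + \frac{1}{4}\right)^{2}\right)^{2} + 14 \left(-4 + \frac{1}{4}\right)^{2}\right)^{2} = \left(40 + \left(\left(- \frac{15}{4}\right)^{2}\right)^{2} + 14 \left(- \frac{15}{4}\right)^{2}\right)^{2} = \left(40 + \left(\frac{225}{16}\right)^{2} + 14 \cdot \frac{225}{16}\right)^{2} = \left(40 + \frac{50625}{256} + \frac{1575}{8}\right)^{2} = \left(\frac{111265}{256}\right)^{2} = \frac{12379900225}{65536}$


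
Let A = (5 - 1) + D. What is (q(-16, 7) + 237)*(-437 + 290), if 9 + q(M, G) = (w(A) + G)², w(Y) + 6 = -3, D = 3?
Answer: -34104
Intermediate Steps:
A = 7 (A = (5 - 1) + 3 = 4 + 3 = 7)
w(Y) = -9 (w(Y) = -6 - 3 = -9)
q(M, G) = -9 + (-9 + G)²
(q(-16, 7) + 237)*(-437 + 290) = ((-9 + (-9 + 7)²) + 237)*(-437 + 290) = ((-9 + (-2)²) + 237)*(-147) = ((-9 + 4) + 237)*(-147) = (-5 + 237)*(-147) = 232*(-147) = -34104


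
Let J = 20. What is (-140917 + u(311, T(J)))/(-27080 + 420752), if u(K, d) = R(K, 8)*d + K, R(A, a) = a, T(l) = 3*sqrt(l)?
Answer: -70303/196836 + 2*sqrt(5)/16403 ≈ -0.35689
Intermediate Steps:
u(K, d) = K + 8*d (u(K, d) = 8*d + K = K + 8*d)
(-140917 + u(311, T(J)))/(-27080 + 420752) = (-140917 + (311 + 8*(3*sqrt(20))))/(-27080 + 420752) = (-140917 + (311 + 8*(3*(2*sqrt(5)))))/393672 = (-140917 + (311 + 8*(6*sqrt(5))))*(1/393672) = (-140917 + (311 + 48*sqrt(5)))*(1/393672) = (-140606 + 48*sqrt(5))*(1/393672) = -70303/196836 + 2*sqrt(5)/16403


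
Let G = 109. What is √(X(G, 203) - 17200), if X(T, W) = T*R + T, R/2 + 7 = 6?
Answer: I*√17309 ≈ 131.56*I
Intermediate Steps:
R = -2 (R = -14 + 2*6 = -14 + 12 = -2)
X(T, W) = -T (X(T, W) = T*(-2) + T = -2*T + T = -T)
√(X(G, 203) - 17200) = √(-1*109 - 17200) = √(-109 - 17200) = √(-17309) = I*√17309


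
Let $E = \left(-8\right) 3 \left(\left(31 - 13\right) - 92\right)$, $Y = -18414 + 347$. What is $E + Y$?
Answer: $-16291$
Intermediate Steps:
$Y = -18067$
$E = 1776$ ($E = - 24 \left(\left(31 - 13\right) - 92\right) = - 24 \left(18 - 92\right) = \left(-24\right) \left(-74\right) = 1776$)
$E + Y = 1776 - 18067 = -16291$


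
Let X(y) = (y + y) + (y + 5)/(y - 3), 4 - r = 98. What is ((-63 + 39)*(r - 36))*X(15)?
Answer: 98800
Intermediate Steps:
r = -94 (r = 4 - 1*98 = 4 - 98 = -94)
X(y) = 2*y + (5 + y)/(-3 + y)
((-63 + 39)*(r - 36))*X(15) = ((-63 + 39)*(-94 - 36))*((5 - 5*15 + 2*15**2)/(-3 + 15)) = (-24*(-130))*((5 - 75 + 2*225)/12) = 3120*((5 - 75 + 450)/12) = 3120*((1/12)*380) = 3120*(95/3) = 98800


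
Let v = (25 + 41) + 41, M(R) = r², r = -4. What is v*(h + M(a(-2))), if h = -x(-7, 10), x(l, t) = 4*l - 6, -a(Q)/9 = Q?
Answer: 5350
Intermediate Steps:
a(Q) = -9*Q
x(l, t) = -6 + 4*l
h = 34 (h = -(-6 + 4*(-7)) = -(-6 - 28) = -1*(-34) = 34)
M(R) = 16 (M(R) = (-4)² = 16)
v = 107 (v = 66 + 41 = 107)
v*(h + M(a(-2))) = 107*(34 + 16) = 107*50 = 5350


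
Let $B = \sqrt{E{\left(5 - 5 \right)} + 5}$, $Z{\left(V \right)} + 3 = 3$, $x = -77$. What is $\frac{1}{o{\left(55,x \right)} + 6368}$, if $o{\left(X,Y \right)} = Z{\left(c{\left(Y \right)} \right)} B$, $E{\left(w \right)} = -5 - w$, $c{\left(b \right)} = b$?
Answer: $\frac{1}{6368} \approx 0.00015704$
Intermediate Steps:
$Z{\left(V \right)} = 0$ ($Z{\left(V \right)} = -3 + 3 = 0$)
$B = 0$ ($B = \sqrt{\left(-5 - \left(5 - 5\right)\right) + 5} = \sqrt{\left(-5 - 0\right) + 5} = \sqrt{\left(-5 + 0\right) + 5} = \sqrt{-5 + 5} = \sqrt{0} = 0$)
$o{\left(X,Y \right)} = 0$ ($o{\left(X,Y \right)} = 0 \cdot 0 = 0$)
$\frac{1}{o{\left(55,x \right)} + 6368} = \frac{1}{0 + 6368} = \frac{1}{6368}$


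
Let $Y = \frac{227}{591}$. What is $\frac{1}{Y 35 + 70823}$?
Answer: $\frac{591}{41864338} \approx 1.4117 \cdot 10^{-5}$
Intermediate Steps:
$Y = \frac{227}{591}$ ($Y = 227 \cdot \frac{1}{591} = \frac{227}{591} \approx 0.38409$)
$\frac{1}{Y 35 + 70823} = \frac{1}{\frac{227}{591} \cdot 35 + 70823} = \frac{1}{\frac{7945}{591} + 70823} = \frac{1}{\frac{41864338}{591}} = \frac{591}{41864338}$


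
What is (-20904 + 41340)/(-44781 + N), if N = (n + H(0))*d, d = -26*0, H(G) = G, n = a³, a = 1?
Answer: -6812/14927 ≈ -0.45635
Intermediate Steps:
n = 1 (n = 1³ = 1)
d = 0
N = 0 (N = (1 + 0)*0 = 1*0 = 0)
(-20904 + 41340)/(-44781 + N) = (-20904 + 41340)/(-44781 + 0) = 20436/(-44781) = 20436*(-1/44781) = -6812/14927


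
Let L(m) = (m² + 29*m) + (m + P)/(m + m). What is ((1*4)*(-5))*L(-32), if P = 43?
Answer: -30665/16 ≈ -1916.6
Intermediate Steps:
L(m) = m² + 29*m + (43 + m)/(2*m) (L(m) = (m² + 29*m) + (m + 43)/(m + m) = (m² + 29*m) + (43 + m)/((2*m)) = (m² + 29*m) + (43 + m)*(1/(2*m)) = (m² + 29*m) + (43 + m)/(2*m) = m² + 29*m + (43 + m)/(2*m))
((1*4)*(-5))*L(-32) = ((1*4)*(-5))*(½ + (-32)² + 29*(-32) + (43/2)/(-32)) = (4*(-5))*(½ + 1024 - 928 + (43/2)*(-1/32)) = -20*(½ + 1024 - 928 - 43/64) = -20*6133/64 = -30665/16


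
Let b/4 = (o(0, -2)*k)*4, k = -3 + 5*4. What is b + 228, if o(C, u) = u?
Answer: -316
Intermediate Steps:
k = 17 (k = -3 + 20 = 17)
b = -544 (b = 4*(-2*17*4) = 4*(-34*4) = 4*(-136) = -544)
b + 228 = -544 + 228 = -316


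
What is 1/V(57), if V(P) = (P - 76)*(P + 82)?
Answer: -1/2641 ≈ -0.00037864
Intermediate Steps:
V(P) = (-76 + P)*(82 + P)
1/V(57) = 1/(-6232 + 57² + 6*57) = 1/(-6232 + 3249 + 342) = 1/(-2641) = -1/2641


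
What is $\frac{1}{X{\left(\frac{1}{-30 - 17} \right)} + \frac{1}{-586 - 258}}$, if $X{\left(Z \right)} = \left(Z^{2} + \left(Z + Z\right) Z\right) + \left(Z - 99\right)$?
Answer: $- \frac{1864396}{184614549} \approx -0.010099$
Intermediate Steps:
$X{\left(Z \right)} = -99 + Z + 3 Z^{2}$ ($X{\left(Z \right)} = \left(Z^{2} + 2 Z Z\right) + \left(-99 + Z\right) = \left(Z^{2} + 2 Z^{2}\right) + \left(-99 + Z\right) = 3 Z^{2} + \left(-99 + Z\right) = -99 + Z + 3 Z^{2}$)
$\frac{1}{X{\left(\frac{1}{-30 - 17} \right)} + \frac{1}{-586 - 258}} = \frac{1}{\left(-99 + \frac{1}{-30 - 17} + 3 \left(\frac{1}{-30 - 17}\right)^{2}\right) + \frac{1}{-586 - 258}} = \frac{1}{\left(-99 + \frac{1}{-47} + 3 \left(\frac{1}{-47}\right)^{2}\right) + \frac{1}{-586 + \left(-4644 + 4386\right)}} = \frac{1}{\left(-99 - \frac{1}{47} + 3 \left(- \frac{1}{47}\right)^{2}\right) + \frac{1}{-586 - 258}} = \frac{1}{\left(-99 - \frac{1}{47} + 3 \cdot \frac{1}{2209}\right) + \frac{1}{-844}} = \frac{1}{\left(-99 - \frac{1}{47} + \frac{3}{2209}\right) - \frac{1}{844}} = \frac{1}{- \frac{218735}{2209} - \frac{1}{844}} = \frac{1}{- \frac{184614549}{1864396}} = - \frac{1864396}{184614549}$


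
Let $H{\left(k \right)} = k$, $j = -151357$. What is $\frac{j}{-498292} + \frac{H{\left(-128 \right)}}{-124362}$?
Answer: $\frac{9443420305}{30984294852} \approx 0.30478$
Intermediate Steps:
$\frac{j}{-498292} + \frac{H{\left(-128 \right)}}{-124362} = - \frac{151357}{-498292} - \frac{128}{-124362} = \left(-151357\right) \left(- \frac{1}{498292}\right) - - \frac{64}{62181} = \frac{151357}{498292} + \frac{64}{62181} = \frac{9443420305}{30984294852}$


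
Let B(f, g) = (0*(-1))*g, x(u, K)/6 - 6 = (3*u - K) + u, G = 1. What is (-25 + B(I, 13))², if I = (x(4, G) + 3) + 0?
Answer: 625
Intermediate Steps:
x(u, K) = 36 - 6*K + 24*u (x(u, K) = 36 + 6*((3*u - K) + u) = 36 + 6*((-K + 3*u) + u) = 36 + 6*(-K + 4*u) = 36 + (-6*K + 24*u) = 36 - 6*K + 24*u)
I = 129 (I = ((36 - 6*1 + 24*4) + 3) + 0 = ((36 - 6 + 96) + 3) + 0 = (126 + 3) + 0 = 129 + 0 = 129)
B(f, g) = 0 (B(f, g) = 0*g = 0)
(-25 + B(I, 13))² = (-25 + 0)² = (-25)² = 625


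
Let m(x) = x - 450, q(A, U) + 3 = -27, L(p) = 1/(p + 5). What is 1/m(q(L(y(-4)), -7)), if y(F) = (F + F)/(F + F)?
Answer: -1/480 ≈ -0.0020833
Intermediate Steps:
y(F) = 1 (y(F) = (2*F)/((2*F)) = (2*F)*(1/(2*F)) = 1)
L(p) = 1/(5 + p)
q(A, U) = -30 (q(A, U) = -3 - 27 = -30)
m(x) = -450 + x
1/m(q(L(y(-4)), -7)) = 1/(-450 - 30) = 1/(-480) = -1/480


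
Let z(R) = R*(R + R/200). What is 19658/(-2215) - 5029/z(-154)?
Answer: -23983970432/2639679735 ≈ -9.0859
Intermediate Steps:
z(R) = 201*R²/200 (z(R) = R*(R + R*(1/200)) = R*(R + R/200) = R*(201*R/200) = 201*R²/200)
19658/(-2215) - 5029/z(-154) = 19658/(-2215) - 5029/((201/200)*(-154)²) = 19658*(-1/2215) - 5029/((201/200)*23716) = -19658/2215 - 5029/1191729/50 = -19658/2215 - 5029*50/1191729 = -19658/2215 - 251450/1191729 = -23983970432/2639679735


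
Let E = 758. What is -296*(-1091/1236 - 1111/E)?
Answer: 81406438/117111 ≈ 695.12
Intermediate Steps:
-296*(-1091/1236 - 1111/E) = -296*(-1091/1236 - 1111/758) = -296*(-1100087/468444) = 81406438/117111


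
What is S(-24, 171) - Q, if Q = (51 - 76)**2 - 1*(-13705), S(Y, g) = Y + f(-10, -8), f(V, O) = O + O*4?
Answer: -14394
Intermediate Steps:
f(V, O) = 5*O (f(V, O) = O + 4*O = 5*O)
S(Y, g) = -40 + Y (S(Y, g) = Y + 5*(-8) = Y - 40 = -40 + Y)
Q = 14330 (Q = (-25)**2 + 13705 = 625 + 13705 = 14330)
S(-24, 171) - Q = (-40 - 24) - 1*14330 = -64 - 14330 = -14394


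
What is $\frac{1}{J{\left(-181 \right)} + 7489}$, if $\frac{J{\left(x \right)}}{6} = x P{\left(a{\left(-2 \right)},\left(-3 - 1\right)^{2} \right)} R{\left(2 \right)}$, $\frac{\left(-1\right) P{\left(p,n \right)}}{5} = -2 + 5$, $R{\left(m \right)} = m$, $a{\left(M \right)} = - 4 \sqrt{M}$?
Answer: $\frac{1}{40069} \approx 2.4957 \cdot 10^{-5}$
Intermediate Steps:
$P{\left(p,n \right)} = -15$ ($P{\left(p,n \right)} = - 5 \left(-2 + 5\right) = \left(-5\right) 3 = -15$)
$J{\left(x \right)} = - 180 x$ ($J{\left(x \right)} = 6 x \left(-15\right) 2 = 6 - 15 x 2 = 6 \left(- 30 x\right) = - 180 x$)
$\frac{1}{J{\left(-181 \right)} + 7489} = \frac{1}{\left(-180\right) \left(-181\right) + 7489} = \frac{1}{32580 + 7489} = \frac{1}{40069}$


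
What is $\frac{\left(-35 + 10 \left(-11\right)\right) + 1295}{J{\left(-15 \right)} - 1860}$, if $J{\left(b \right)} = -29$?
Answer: $- \frac{1150}{1889} \approx -0.60879$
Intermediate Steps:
$\frac{\left(-35 + 10 \left(-11\right)\right) + 1295}{J{\left(-15 \right)} - 1860} = \frac{\left(-35 + 10 \left(-11\right)\right) + 1295}{-29 - 1860} = \frac{\left(-35 - 110\right) + 1295}{-1889} = \left(-145 + 1295\right) \left(- \frac{1}{1889}\right) = 1150 \left(- \frac{1}{1889}\right) = - \frac{1150}{1889}$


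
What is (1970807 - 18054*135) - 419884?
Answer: -886367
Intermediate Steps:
(1970807 - 18054*135) - 419884 = (1970807 - 2437290) - 419884 = -466483 - 419884 = -886367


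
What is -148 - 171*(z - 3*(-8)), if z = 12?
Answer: -6304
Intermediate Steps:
-148 - 171*(z - 3*(-8)) = -148 - 171*(12 - 3*(-8)) = -148 - 171*(12 + 24) = -148 - 171*36 = -148 - 6156 = -6304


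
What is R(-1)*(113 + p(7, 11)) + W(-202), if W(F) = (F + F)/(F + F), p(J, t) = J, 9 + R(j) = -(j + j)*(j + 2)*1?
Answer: -839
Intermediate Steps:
R(j) = -9 - 2*j*(2 + j) (R(j) = -9 - (j + j)*(j + 2)*1 = -9 - 2*j*(2 + j)*1 = -9 - 2*j*(2 + j))
W(F) = 1 (W(F) = (2*F)/((2*F)) = (2*F)*(1/(2*F)) = 1)
R(-1)*(113 + p(7, 11)) + W(-202) = (-9 - 4*(-1) - 2*(-1)²)*(113 + 7) + 1 = (-9 + 4 - 2*1)*120 + 1 = (-9 + 4 - 2)*120 + 1 = -7*120 + 1 = -840 + 1 = -839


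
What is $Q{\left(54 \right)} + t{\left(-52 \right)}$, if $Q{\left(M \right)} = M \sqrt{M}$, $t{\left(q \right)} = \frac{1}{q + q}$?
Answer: $- \frac{1}{104} + 162 \sqrt{6} \approx 396.81$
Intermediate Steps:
$t{\left(q \right)} = \frac{1}{2 q}$
$Q{\left(M \right)} = M^{\frac{3}{2}}$
$Q{\left(54 \right)} + t{\left(-52 \right)} = 54^{\frac{3}{2}} + \frac{1}{2 \left(-52\right)} = 162 \sqrt{6} + \frac{1}{2} \left(- \frac{1}{52}\right) = 162 \sqrt{6} - \frac{1}{104} = - \frac{1}{104} + 162 \sqrt{6}$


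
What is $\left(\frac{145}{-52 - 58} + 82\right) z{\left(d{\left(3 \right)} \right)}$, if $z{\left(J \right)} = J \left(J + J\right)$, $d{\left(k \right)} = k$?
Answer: $\frac{15975}{11} \approx 1452.3$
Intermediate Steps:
$z{\left(J \right)} = 2 J^{2}$ ($z{\left(J \right)} = J 2 J = 2 J^{2}$)
$\left(\frac{145}{-52 - 58} + 82\right) z{\left(d{\left(3 \right)} \right)} = \left(\frac{145}{-52 - 58} + 82\right) 2 \cdot 3^{2} = \left(\frac{145}{-52 - 58} + 82\right) 2 \cdot 9 = \left(\frac{145}{-110} + 82\right) 18 = \left(145 \left(- \frac{1}{110}\right) + 82\right) 18 = \left(- \frac{29}{22} + 82\right) 18 = \frac{1775}{22} \cdot 18 = \frac{15975}{11}$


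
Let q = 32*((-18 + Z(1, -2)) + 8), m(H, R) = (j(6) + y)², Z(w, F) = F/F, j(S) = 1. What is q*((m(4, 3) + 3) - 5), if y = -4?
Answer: -2016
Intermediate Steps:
Z(w, F) = 1
m(H, R) = 9 (m(H, R) = (1 - 4)² = (-3)² = 9)
q = -288 (q = 32*((-18 + 1) + 8) = 32*(-17 + 8) = 32*(-9) = -288)
q*((m(4, 3) + 3) - 5) = -288*((9 + 3) - 5) = -288*(12 - 5) = -288*7 = -2016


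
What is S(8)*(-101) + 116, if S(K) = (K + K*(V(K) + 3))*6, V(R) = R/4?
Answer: -28972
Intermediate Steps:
V(R) = R/4 (V(R) = R*(¼) = R/4)
S(K) = 6*K + 6*K*(3 + K/4) (S(K) = (K + K*(K/4 + 3))*6 = (K + K*(3 + K/4))*6 = 6*K + 6*K*(3 + K/4))
S(8)*(-101) + 116 = ((3/2)*8*(16 + 8))*(-101) + 116 = ((3/2)*8*24)*(-101) + 116 = 288*(-101) + 116 = -29088 + 116 = -28972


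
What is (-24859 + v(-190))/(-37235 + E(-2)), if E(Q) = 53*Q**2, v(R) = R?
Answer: 25049/37023 ≈ 0.67658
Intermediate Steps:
(-24859 + v(-190))/(-37235 + E(-2)) = (-24859 - 190)/(-37235 + 53*(-2)**2) = -25049/(-37235 + 53*4) = -25049/(-37235 + 212) = -25049/(-37023) = -25049*(-1/37023) = 25049/37023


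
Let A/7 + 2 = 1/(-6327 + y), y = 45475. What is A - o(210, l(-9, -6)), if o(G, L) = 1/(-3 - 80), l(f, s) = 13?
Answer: -45450247/3249284 ≈ -13.988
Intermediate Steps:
o(G, L) = -1/83 (o(G, L) = 1/(-83) = -1/83)
A = -548065/39148 (A = -14 + 7/(-6327 + 45475) = -14 + 7/39148 = -548065/39148 ≈ -14.000)
A - o(210, l(-9, -6)) = -548065/39148 - 1*(-1/83) = -548065/39148 + 1/83 = -45450247/3249284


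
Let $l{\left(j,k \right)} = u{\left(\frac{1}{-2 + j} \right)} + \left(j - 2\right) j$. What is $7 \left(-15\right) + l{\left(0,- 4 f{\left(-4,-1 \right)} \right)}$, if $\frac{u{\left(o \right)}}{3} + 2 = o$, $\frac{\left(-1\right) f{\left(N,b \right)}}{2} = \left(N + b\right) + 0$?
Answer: $- \frac{225}{2} \approx -112.5$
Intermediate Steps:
$f{\left(N,b \right)} = - 2 N - 2 b$ ($f{\left(N,b \right)} = - 2 \left(\left(N + b\right) + 0\right) = - 2 \left(N + b\right) = - 2 N - 2 b$)
$u{\left(o \right)} = -6 + 3 o$
$l{\left(j,k \right)} = -6 + \frac{3}{-2 + j} + j \left(-2 + j\right)$ ($l{\left(j,k \right)} = \left(-6 + \frac{3}{-2 + j}\right) + \left(j - 2\right) j = \left(-6 + \frac{3}{-2 + j}\right) + \left(-2 + j\right) j = \left(-6 + \frac{3}{-2 + j}\right) + j \left(-2 + j\right) = -6 + \frac{3}{-2 + j} + j \left(-2 + j\right)$)
$7 \left(-15\right) + l{\left(0,- 4 f{\left(-4,-1 \right)} \right)} = 7 \left(-15\right) + \frac{3 + \left(-2 + 0\right) \left(-6 + 0^{2} - 0\right)}{-2 + 0} = -105 + \frac{3 - 2 \left(-6 + 0 + 0\right)}{-2} = -105 - \frac{3 - -12}{2} = -105 - \frac{3 + 12}{2} = -105 - \frac{15}{2} = - \frac{225}{2}$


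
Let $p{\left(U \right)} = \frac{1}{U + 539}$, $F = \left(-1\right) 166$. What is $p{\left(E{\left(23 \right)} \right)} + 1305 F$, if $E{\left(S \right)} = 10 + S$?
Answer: $- \frac{123912359}{572} \approx -2.1663 \cdot 10^{5}$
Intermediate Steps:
$F = -166$
$p{\left(U \right)} = \frac{1}{539 + U}$
$p{\left(E{\left(23 \right)} \right)} + 1305 F = \frac{1}{539 + \left(10 + 23\right)} + 1305 \left(-166\right) = \frac{1}{539 + 33} - 216630 = \frac{1}{572} - 216630 = - \frac{123912359}{572}$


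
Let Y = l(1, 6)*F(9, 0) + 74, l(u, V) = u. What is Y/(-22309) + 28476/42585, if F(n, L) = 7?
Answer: 210607233/316676255 ≈ 0.66506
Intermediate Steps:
Y = 81 (Y = 1*7 + 74 = 7 + 74 = 81)
Y/(-22309) + 28476/42585 = 81/(-22309) + 28476/42585 = 81*(-1/22309) + 28476*(1/42585) = -81/22309 + 9492/14195 = 210607233/316676255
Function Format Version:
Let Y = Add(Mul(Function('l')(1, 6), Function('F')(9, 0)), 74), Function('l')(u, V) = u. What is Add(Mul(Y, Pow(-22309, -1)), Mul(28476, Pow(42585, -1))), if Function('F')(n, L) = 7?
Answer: Rational(210607233, 316676255) ≈ 0.66506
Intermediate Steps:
Y = 81 (Y = Add(Mul(1, 7), 74) = Add(7, 74) = 81)
Add(Mul(Y, Pow(-22309, -1)), Mul(28476, Pow(42585, -1))) = Add(Mul(81, Pow(-22309, -1)), Mul(28476, Pow(42585, -1))) = Add(Mul(81, Rational(-1, 22309)), Mul(28476, Rational(1, 42585))) = Add(Rational(-81, 22309), Rational(9492, 14195)) = Rational(210607233, 316676255)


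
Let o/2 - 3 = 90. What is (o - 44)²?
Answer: 20164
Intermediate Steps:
o = 186 (o = 6 + 2*90 = 6 + 180 = 186)
(o - 44)² = (186 - 44)² = 142² = 20164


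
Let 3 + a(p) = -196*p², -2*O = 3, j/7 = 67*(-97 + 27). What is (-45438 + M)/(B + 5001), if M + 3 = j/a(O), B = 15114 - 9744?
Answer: -10071487/2302362 ≈ -4.3744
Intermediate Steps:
B = 5370
j = -32830 (j = 7*(67*(-97 + 27)) = 7*(67*(-70)) = 7*(-4690) = -32830)
O = -3/2 (O = -½*3 = -3/2 ≈ -1.5000)
a(p) = -3 - 196*p²
M = 15749/222 (M = -3 - 32830/(-3 - 196*(-3/2)²) = -3 - 32830/(-3 - 196*9/4) = -3 - 32830/(-3 - 441) = -3 - 32830/(-444) = -3 - 32830*(-1/444) = -3 + 16415/222 = 15749/222 ≈ 70.941)
(-45438 + M)/(B + 5001) = (-45438 + 15749/222)/(5370 + 5001) = -10071487/222/10371 = -10071487/222*1/10371 = -10071487/2302362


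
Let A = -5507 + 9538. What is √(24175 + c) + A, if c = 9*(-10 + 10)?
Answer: 4031 + 5*√967 ≈ 4186.5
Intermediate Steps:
c = 0 (c = 9*0 = 0)
A = 4031
√(24175 + c) + A = √(24175 + 0) + 4031 = √24175 + 4031 = 5*√967 + 4031 = 4031 + 5*√967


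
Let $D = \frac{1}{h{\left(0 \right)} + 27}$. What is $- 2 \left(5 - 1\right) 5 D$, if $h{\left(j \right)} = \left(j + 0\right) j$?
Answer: $- \frac{40}{27} \approx -1.4815$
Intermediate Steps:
$h{\left(j \right)} = j^{2}$ ($h{\left(j \right)} = j j = j^{2}$)
$D = \frac{1}{27}$ ($D = \frac{1}{0^{2} + 27} = \frac{1}{0 + 27} = \frac{1}{27} \approx 0.037037$)
$- 2 \left(5 - 1\right) 5 D = - 2 \left(5 - 1\right) 5 \cdot \frac{1}{27} = - 2 \cdot 4 \cdot 5 \cdot \frac{1}{27} = \left(-2\right) 20 \cdot \frac{1}{27} = \left(-40\right) \frac{1}{27} = - \frac{40}{27}$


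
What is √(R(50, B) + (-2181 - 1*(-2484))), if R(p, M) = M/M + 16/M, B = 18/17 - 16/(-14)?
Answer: 2*√1335414/131 ≈ 17.643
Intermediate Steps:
B = 262/119 (B = 18*(1/17) - 16*(-1/14) = 18/17 + 8/7 = 262/119 ≈ 2.2017)
R(p, M) = 1 + 16/M
√(R(50, B) + (-2181 - 1*(-2484))) = √((16 + 262/119)/(262/119) + (-2181 - 1*(-2484))) = √((119/262)*(2166/119) + (-2181 + 2484)) = √(1083/131 + 303) = √(40776/131) = 2*√1335414/131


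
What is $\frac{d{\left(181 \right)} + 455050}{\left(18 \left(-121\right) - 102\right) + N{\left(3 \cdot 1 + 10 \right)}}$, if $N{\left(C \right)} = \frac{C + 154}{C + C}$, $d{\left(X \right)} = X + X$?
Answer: $- \frac{11840712}{59113} \approx -200.31$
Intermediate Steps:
$d{\left(X \right)} = 2 X$
$N{\left(C \right)} = \frac{154 + C}{2 C}$
$\frac{d{\left(181 \right)} + 455050}{\left(18 \left(-121\right) - 102\right) + N{\left(3 \cdot 1 + 10 \right)}} = \frac{2 \cdot 181 + 455050}{\left(18 \left(-121\right) - 102\right) + \frac{154 + \left(3 \cdot 1 + 10\right)}{2 \left(3 \cdot 1 + 10\right)}} = \frac{362 + 455050}{\left(-2178 - 102\right) + \frac{154 + \left(3 + 10\right)}{2 \left(3 + 10\right)}} = \frac{455412}{-2280 + \frac{154 + 13}{2 \cdot 13}} = \frac{455412}{-2280 + \frac{1}{2} \cdot \frac{1}{13} \cdot 167} = \frac{455412}{-2280 + \frac{167}{26}} = \frac{455412}{- \frac{59113}{26}} = 455412 \left(- \frac{26}{59113}\right) = - \frac{11840712}{59113}$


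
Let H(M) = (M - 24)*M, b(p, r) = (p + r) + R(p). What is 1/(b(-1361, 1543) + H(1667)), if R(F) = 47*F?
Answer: 1/2675096 ≈ 3.7382e-7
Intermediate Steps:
b(p, r) = r + 48*p (b(p, r) = (p + r) + 47*p = r + 48*p)
H(M) = M*(-24 + M) (H(M) = (-24 + M)*M = M*(-24 + M))
1/(b(-1361, 1543) + H(1667)) = 1/((1543 + 48*(-1361)) + 1667*(-24 + 1667)) = 1/((1543 - 65328) + 1667*1643) = 1/(-63785 + 2738881) = 1/2675096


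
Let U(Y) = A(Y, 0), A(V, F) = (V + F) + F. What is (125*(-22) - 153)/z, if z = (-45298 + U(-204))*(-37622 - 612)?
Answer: -2903/1739723468 ≈ -1.6687e-6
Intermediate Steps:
A(V, F) = V + 2*F (A(V, F) = (F + V) + F = V + 2*F)
U(Y) = Y (U(Y) = Y + 2*0 = Y + 0 = Y)
z = 1739723468 (z = (-45298 - 204)*(-37622 - 612) = -45502*(-38234) = 1739723468)
(125*(-22) - 153)/z = (125*(-22) - 153)/1739723468 = (-2750 - 153)*(1/1739723468) = -2903*1/1739723468 = -2903/1739723468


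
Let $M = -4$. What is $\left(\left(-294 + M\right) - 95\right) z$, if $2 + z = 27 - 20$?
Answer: $-1965$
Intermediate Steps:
$z = 5$ ($z = -2 + \left(27 - 20\right) = -2 + 7 = 5$)
$\left(\left(-294 + M\right) - 95\right) z = \left(\left(-294 - 4\right) - 95\right) 5 = \left(-298 - 95\right) 5 = \left(-393\right) 5 = -1965$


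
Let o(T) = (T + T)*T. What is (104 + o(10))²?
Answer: 92416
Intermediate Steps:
o(T) = 2*T² (o(T) = (2*T)*T = 2*T²)
(104 + o(10))² = (104 + 2*10²)² = (104 + 2*100)² = (104 + 200)² = 304² = 92416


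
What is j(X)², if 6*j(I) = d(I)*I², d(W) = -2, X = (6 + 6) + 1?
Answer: 28561/9 ≈ 3173.4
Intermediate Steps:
X = 13 (X = 12 + 1 = 13)
j(I) = -I²/3 (j(I) = (-2*I²)/6 = -I²/3)
j(X)² = (-⅓*13²)² = (-⅓*169)² = (-169/3)² = 28561/9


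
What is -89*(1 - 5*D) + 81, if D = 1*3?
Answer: 1327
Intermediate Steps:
D = 3
-89*(1 - 5*D) + 81 = -89*(1 - 5*3) + 81 = -89*(1 - 15) + 81 = -89*(-14) + 81 = 1246 + 81 = 1327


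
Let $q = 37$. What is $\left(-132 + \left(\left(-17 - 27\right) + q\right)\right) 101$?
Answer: $-14039$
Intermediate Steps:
$\left(-132 + \left(\left(-17 - 27\right) + q\right)\right) 101 = \left(-132 + \left(\left(-17 - 27\right) + 37\right)\right) 101 = \left(-132 + \left(-44 + 37\right)\right) 101 = \left(-132 - 7\right) 101 = \left(-139\right) 101 = -14039$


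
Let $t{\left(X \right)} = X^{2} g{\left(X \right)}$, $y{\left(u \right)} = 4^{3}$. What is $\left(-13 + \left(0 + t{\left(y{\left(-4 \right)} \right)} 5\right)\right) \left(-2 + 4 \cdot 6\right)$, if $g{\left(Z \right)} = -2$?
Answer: $-901406$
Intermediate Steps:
$y{\left(u \right)} = 64$
$t{\left(X \right)} = - 2 X^{2}$ ($t{\left(X \right)} = X^{2} \left(-2\right) = - 2 X^{2}$)
$\left(-13 + \left(0 + t{\left(y{\left(-4 \right)} \right)} 5\right)\right) \left(-2 + 4 \cdot 6\right) = \left(-13 + \left(0 + - 2 \cdot 64^{2} \cdot 5\right)\right) \left(-2 + 4 \cdot 6\right) = \left(-13 + \left(0 + \left(-2\right) 4096 \cdot 5\right)\right) \left(-2 + 24\right) = \left(-13 + \left(0 - 40960\right)\right) 22 = \left(-13 - 40960\right) 22 = \left(-40973\right) 22 = -901406$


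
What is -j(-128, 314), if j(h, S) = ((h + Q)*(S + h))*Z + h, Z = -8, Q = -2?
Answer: -193312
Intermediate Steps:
j(h, S) = h - 8*(-2 + h)*(S + h) (j(h, S) = ((h - 2)*(S + h))*(-8) + h = ((-2 + h)*(S + h))*(-8) + h = -8*(-2 + h)*(S + h) + h = h - 8*(-2 + h)*(S + h))
-j(-128, 314) = -(-8*(-128)**2 + 16*314 + 17*(-128) - 8*314*(-128)) = -(-8*16384 + 5024 - 2176 + 321536) = -(-131072 + 5024 - 2176 + 321536) = -1*193312 = -193312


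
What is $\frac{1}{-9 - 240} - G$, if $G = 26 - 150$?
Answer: $\frac{30875}{249} \approx 124.0$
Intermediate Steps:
$G = -124$
$\frac{1}{-9 - 240} - G = \frac{1}{-9 - 240} - -124 = \frac{1}{-9 - 240} + 124 = \frac{1}{-249} + 124 = - \frac{1}{249} + 124 = \frac{30875}{249}$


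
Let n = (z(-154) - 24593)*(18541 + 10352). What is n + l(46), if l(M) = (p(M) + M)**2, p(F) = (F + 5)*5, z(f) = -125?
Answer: -714086573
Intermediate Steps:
p(F) = 25 + 5*F (p(F) = (5 + F)*5 = 25 + 5*F)
l(M) = (25 + 6*M)**2 (l(M) = ((25 + 5*M) + M)**2 = (25 + 6*M)**2)
n = -714177174 (n = (-125 - 24593)*(18541 + 10352) = -24718*28893 = -714177174)
n + l(46) = -714177174 + (25 + 6*46)**2 = -714177174 + (25 + 276)**2 = -714177174 + 301**2 = -714177174 + 90601 = -714086573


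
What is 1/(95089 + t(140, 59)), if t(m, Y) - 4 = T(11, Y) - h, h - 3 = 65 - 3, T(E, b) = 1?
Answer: 1/95029 ≈ 1.0523e-5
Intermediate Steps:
h = 65 (h = 3 + (65 - 3) = 3 + 62 = 65)
t(m, Y) = -60 (t(m, Y) = 4 + (1 - 1*65) = 4 + (1 - 65) = 4 - 64 = -60)
1/(95089 + t(140, 59)) = 1/(95089 - 60) = 1/95029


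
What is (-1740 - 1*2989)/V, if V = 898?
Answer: -4729/898 ≈ -5.2661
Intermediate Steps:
(-1740 - 1*2989)/V = (-1740 - 1*2989)/898 = (-1740 - 2989)*(1/898) = -4729*1/898 = -4729/898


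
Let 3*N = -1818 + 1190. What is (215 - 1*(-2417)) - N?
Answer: 8524/3 ≈ 2841.3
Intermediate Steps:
N = -628/3 (N = (-1818 + 1190)/3 = (⅓)*(-628) = -628/3 ≈ -209.33)
(215 - 1*(-2417)) - N = (215 - 1*(-2417)) - 1*(-628/3) = (215 + 2417) + 628/3 = 2632 + 628/3 = 8524/3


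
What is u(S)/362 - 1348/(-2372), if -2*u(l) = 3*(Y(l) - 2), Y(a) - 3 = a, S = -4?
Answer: 249325/429332 ≈ 0.58073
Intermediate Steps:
Y(a) = 3 + a
u(l) = -3/2 - 3*l/2 (u(l) = -3*((3 + l) - 2)/2 = -3*(1 + l)/2 = -(3 + 3*l)/2 = -3/2 - 3*l/2)
u(S)/362 - 1348/(-2372) = (-3/2 - 3/2*(-4))/362 - 1348/(-2372) = (-3/2 + 6)*(1/362) - 1348*(-1/2372) = (9/2)*(1/362) + 337/593 = 9/724 + 337/593 = 249325/429332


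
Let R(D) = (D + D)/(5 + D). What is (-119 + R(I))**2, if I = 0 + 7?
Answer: 499849/36 ≈ 13885.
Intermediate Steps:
I = 7
R(D) = 2*D/(5 + D) (R(D) = (2*D)/(5 + D) = 2*D/(5 + D))
(-119 + R(I))**2 = (-119 + 2*7/(5 + 7))**2 = (-119 + 2*7/12)**2 = (-119 + 2*7*(1/12))**2 = (-119 + 7/6)**2 = (-707/6)**2 = 499849/36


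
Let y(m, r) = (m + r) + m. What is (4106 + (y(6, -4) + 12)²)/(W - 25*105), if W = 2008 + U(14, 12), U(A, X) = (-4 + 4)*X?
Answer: -4506/617 ≈ -7.3031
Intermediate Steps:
y(m, r) = r + 2*m
U(A, X) = 0 (U(A, X) = 0*X = 0)
W = 2008 (W = 2008 + 0 = 2008)
(4106 + (y(6, -4) + 12)²)/(W - 25*105) = (4106 + ((-4 + 2*6) + 12)²)/(2008 - 25*105) = (4106 + ((-4 + 12) + 12)²)/(2008 - 2625) = (4106 + (8 + 12)²)/(-617) = (4106 + 20²)*(-1/617) = (4106 + 400)*(-1/617) = 4506*(-1/617) = -4506/617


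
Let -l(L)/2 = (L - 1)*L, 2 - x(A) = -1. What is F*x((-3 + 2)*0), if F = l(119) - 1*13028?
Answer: -123336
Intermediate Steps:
x(A) = 3 (x(A) = 2 - 1*(-1) = 2 + 1 = 3)
l(L) = -2*L*(-1 + L) (l(L) = -2*(L - 1)*L = -2*(-1 + L)*L = -2*L*(-1 + L))
F = -41112 (F = 2*119*(1 - 1*119) - 1*13028 = 2*119*(1 - 119) - 13028 = 2*119*(-118) - 13028 = -28084 - 13028 = -41112)
F*x((-3 + 2)*0) = -41112*3 = -123336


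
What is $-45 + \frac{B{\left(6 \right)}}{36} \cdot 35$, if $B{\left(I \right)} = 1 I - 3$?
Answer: $- \frac{505}{12} \approx -42.083$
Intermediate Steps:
$B{\left(I \right)} = -3 + I$ ($B{\left(I \right)} = I - 3 = -3 + I$)
$-45 + \frac{B{\left(6 \right)}}{36} \cdot 35 = -45 + \frac{-3 + 6}{36} \cdot 35 = -45 + 3 \cdot \frac{1}{36} \cdot 35 = -45 + \frac{1}{12} \cdot 35 = -45 + \frac{35}{12} = - \frac{505}{12}$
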